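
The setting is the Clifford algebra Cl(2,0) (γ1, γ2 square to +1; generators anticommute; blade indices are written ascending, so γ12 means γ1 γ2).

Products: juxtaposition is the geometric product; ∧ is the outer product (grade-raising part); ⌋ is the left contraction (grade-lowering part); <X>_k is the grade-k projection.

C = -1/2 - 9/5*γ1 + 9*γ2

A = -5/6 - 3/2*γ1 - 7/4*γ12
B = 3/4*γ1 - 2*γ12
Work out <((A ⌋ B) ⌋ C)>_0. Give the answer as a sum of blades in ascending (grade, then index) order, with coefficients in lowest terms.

step 1: -37/8 - 5/8*γ1 + 3*γ2 + 5/3*γ12
step 2: 487/16 + 333/40*γ1 - 333/8*γ2
step 3: 487/16
Answer: 487/16


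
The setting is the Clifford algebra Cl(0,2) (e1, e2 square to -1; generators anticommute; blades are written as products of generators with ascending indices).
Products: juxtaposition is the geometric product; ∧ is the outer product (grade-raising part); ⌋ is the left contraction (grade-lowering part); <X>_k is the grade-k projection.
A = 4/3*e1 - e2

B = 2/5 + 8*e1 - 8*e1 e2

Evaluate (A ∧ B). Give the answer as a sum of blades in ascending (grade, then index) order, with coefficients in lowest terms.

step 1: 8/15*e1 - 2/5*e2 + 8*e1 e2
Answer: 8/15*e1 - 2/5*e2 + 8*e1 e2


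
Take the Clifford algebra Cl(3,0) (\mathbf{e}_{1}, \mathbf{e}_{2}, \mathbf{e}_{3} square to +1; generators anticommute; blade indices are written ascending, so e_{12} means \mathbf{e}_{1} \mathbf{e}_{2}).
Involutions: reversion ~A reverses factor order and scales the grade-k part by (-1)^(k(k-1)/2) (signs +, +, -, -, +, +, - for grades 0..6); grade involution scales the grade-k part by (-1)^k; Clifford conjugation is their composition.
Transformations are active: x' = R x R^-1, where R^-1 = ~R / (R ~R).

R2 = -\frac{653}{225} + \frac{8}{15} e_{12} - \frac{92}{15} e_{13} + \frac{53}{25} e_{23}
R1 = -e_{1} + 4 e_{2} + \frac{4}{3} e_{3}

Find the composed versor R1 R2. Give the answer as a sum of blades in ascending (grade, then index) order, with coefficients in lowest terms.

Distribute over the terms of R1 (each basis-blade product reordered to ascending indices, repeated generators contracted through their squares):
(-e_{1}) R2 = \frac{653}{225} e_{1} - \frac{8}{15} e_{2} + \frac{92}{15} e_{3} - \frac{53}{25} e_{123}
(4 e_{2}) R2 = -\frac{32}{15} e_{1} - \frac{2612}{225} e_{2} + \frac{212}{25} e_{3} + \frac{368}{15} e_{123}
(\frac{4}{3} e_{3}) R2 = \frac{368}{45} e_{1} - \frac{212}{75} e_{2} - \frac{2612}{675} e_{3} + \frac{32}{45} e_{123}
Summing the partial products and collecting blades:
Answer: \frac{671}{75} e_{1} - \frac{3368}{225} e_{2} + \frac{7252}{675} e_{3} + \frac{5203}{225} e_{123}


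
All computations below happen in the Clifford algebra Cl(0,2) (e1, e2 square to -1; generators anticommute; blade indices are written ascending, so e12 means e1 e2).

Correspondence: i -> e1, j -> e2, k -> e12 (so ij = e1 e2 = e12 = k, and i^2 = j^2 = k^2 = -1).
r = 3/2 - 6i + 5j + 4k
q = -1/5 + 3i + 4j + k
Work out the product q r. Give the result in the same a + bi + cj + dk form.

In blades: q = -1/5 + 3*e1 + 4*e2 + e12, r = 3/2 - 6*e1 + 5*e2 + 4*e12.
Distribute q over r term by term (generator squares from the signature, products reordered to ascending indices): (-1/5)*r = -3/10 + 6/5*e1 - e2 - 4/5*e12; (3*e1)*r = 18 + 9/2*e1 - 12*e2 + 15*e12; (4*e2)*r = -20 + 16*e1 + 6*e2 + 24*e12; (e12)*r = -4 - 5*e1 - 6*e2 + 3/2*e12.
Sum: -63/10 + 167/10*e1 - 13*e2 + 397/10*e12; translating back through the correspondence:
Answer: -63/10 + 167/10*i - 13j + 397/10*k


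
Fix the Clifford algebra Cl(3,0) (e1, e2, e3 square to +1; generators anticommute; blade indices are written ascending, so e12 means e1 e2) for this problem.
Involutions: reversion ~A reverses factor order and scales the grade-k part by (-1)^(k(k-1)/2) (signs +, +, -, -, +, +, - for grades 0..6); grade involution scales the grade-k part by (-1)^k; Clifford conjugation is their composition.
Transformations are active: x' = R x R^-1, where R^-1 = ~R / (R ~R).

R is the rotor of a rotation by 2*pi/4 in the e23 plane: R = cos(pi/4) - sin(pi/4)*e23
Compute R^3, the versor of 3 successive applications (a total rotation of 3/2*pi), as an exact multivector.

Half-angle bookkeeping: 3 applications in e23 add up to rotor phase 3*pi/4 = 3*pi/4, so R^3 = cos(3*pi/4) - sin(3*pi/4)*e23.
cos(3*pi/4) = -sqrt(2)/2 and sin(3*pi/4) = sqrt(2)/2, so R^3 = -sqrt(2)/2 - sqrt(2)/2*e23. The net rotation is 3/2*pi; the rotor keeps the half-angle phase exactly.
Answer: -sqrt(2)/2 - sqrt(2)/2*e23


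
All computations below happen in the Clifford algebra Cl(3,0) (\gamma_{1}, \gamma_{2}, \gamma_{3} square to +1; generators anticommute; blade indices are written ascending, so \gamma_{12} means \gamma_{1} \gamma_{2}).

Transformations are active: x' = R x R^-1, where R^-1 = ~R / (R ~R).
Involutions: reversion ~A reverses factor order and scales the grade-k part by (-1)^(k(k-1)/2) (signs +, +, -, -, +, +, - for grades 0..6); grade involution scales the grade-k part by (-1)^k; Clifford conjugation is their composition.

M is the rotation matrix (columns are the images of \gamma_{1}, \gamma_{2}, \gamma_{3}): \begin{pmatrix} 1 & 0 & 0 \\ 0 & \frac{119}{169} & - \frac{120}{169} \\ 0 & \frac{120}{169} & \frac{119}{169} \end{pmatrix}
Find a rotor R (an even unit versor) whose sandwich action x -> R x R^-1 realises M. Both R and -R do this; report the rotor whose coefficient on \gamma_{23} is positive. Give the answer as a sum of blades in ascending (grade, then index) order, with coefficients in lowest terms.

Method: write R = a + b12*\gamma_{12} + b13*\gamma_{13} + b23*\gamma_{23} with a^2 + b12^2 + b13^2 + b23^2 = 1 (so R^-1 = ~R). Expanding the columns R e_j ~R gives tr M = 4a^2 - 1 and, from the antisymmetric part, M21 - M12 = -4a*b12, M13 - M31 = 4a*b13, M32 - M23 = -4a*b23.
Here tr M = \frac{407}{169}, so a^2 = (1 + tr M)/4 = \frac{144}{169} and a = ±\frac{12}{13}. Taking a = \frac{12}{13}: M21 - M12 = 0, M13 - M31 = 0, M32 - M23 = \frac{240}{169}, giving b12 = 0, b13 = 0, b23 = -\frac{5}{13}, i.e. R = \frac{12}{13} - \frac{5}{13} \gamma_{23}.
Its \gamma_{23} coefficient is negative, so report the other preimage -R.
Answer: -\frac{12}{13} + \frac{5}{13} \gamma_{23}. Note: both R and -R realise this M (trace \frac{407}{169}); the covering map identifies them, and the \gamma_{23}-coefficient sign is the tie-breaker.


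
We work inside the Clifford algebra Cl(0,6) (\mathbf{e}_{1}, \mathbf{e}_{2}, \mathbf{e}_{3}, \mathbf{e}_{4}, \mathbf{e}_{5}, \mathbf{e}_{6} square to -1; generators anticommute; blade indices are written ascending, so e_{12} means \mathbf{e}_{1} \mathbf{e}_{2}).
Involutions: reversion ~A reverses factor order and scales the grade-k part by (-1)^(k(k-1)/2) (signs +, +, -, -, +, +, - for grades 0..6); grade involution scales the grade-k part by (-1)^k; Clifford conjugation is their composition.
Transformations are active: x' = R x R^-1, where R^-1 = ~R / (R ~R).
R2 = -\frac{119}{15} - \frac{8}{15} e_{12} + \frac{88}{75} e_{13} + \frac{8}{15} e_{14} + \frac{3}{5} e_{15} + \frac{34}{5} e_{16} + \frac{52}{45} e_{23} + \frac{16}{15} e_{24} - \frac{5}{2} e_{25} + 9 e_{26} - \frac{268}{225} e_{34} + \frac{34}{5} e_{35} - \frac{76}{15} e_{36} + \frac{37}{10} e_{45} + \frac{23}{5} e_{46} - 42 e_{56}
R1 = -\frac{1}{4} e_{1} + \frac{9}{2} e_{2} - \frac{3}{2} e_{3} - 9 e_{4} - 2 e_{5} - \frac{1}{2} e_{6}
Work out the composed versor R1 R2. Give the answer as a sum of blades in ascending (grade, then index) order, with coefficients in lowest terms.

Distribute over the terms of R1 (each basis-blade product reordered to ascending indices, repeated generators contracted through their squares):
(-\frac{1}{4} e_{1}) R2 = \frac{119}{60} e_{1} - \frac{2}{15} e_{2} + \frac{22}{75} e_{3} + \frac{2}{15} e_{4} + \frac{3}{20} e_{5} + \frac{17}{10} e_{6} - \frac{13}{45} e_{123} - \frac{4}{15} e_{124} + \frac{5}{8} e_{125} - \frac{9}{4} e_{126} + \frac{67}{225} e_{134} - \frac{17}{10} e_{135} + \frac{19}{15} e_{136} - \frac{37}{40} e_{145} - \frac{23}{20} e_{146} + \frac{21}{2} e_{156}
(\frac{9}{2} e_{2}) R2 = -\frac{12}{5} e_{1} - \frac{357}{10} e_{2} - \frac{26}{5} e_{3} - \frac{24}{5} e_{4} + \frac{45}{4} e_{5} - \frac{81}{2} e_{6} - \frac{132}{25} e_{123} - \frac{12}{5} e_{124} - \frac{27}{10} e_{125} - \frac{153}{5} e_{126} - \frac{134}{25} e_{234} + \frac{153}{5} e_{235} - \frac{114}{5} e_{236} + \frac{333}{20} e_{245} + \frac{207}{10} e_{246} - 189 e_{256}
(-\frac{3}{2} e_{3}) R2 = -\frac{44}{25} e_{1} - \frac{26}{15} e_{2} + \frac{119}{10} e_{3} - \frac{134}{75} e_{4} + \frac{51}{5} e_{5} - \frac{38}{5} e_{6} + \frac{4}{5} e_{123} + \frac{4}{5} e_{134} + \frac{9}{10} e_{135} + \frac{51}{5} e_{136} + \frac{8}{5} e_{234} - \frac{15}{4} e_{235} + \frac{27}{2} e_{236} - \frac{111}{20} e_{345} - \frac{69}{10} e_{346} + 63 e_{356}
(-9 e_{4}) R2 = -\frac{24}{5} e_{1} - \frac{48}{5} e_{2} + \frac{268}{25} e_{3} + \frac{357}{5} e_{4} + \frac{333}{10} e_{5} + \frac{207}{5} e_{6} + \frac{24}{5} e_{124} - \frac{264}{25} e_{134} + \frac{27}{5} e_{145} + \frac{306}{5} e_{146} - \frac{52}{5} e_{234} - \frac{45}{2} e_{245} + 81 e_{246} + \frac{306}{5} e_{345} - \frac{228}{5} e_{346} + 378 e_{456}
(-2 e_{5}) R2 = -\frac{6}{5} e_{1} + 5 e_{2} - \frac{68}{5} e_{3} - \frac{37}{5} e_{4} + \frac{238}{15} e_{5} - 84 e_{6} + \frac{16}{15} e_{125} - \frac{176}{75} e_{135} - \frac{16}{15} e_{145} + \frac{68}{5} e_{156} - \frac{104}{45} e_{235} - \frac{32}{15} e_{245} + 18 e_{256} + \frac{536}{225} e_{345} - \frac{152}{15} e_{356} + \frac{46}{5} e_{456}
(-\frac{1}{2} e_{6}) R2 = -\frac{17}{5} e_{1} - \frac{9}{2} e_{2} + \frac{38}{15} e_{3} - \frac{23}{10} e_{4} + 21 e_{5} + \frac{119}{30} e_{6} + \frac{4}{15} e_{126} - \frac{44}{75} e_{136} - \frac{4}{15} e_{146} - \frac{3}{10} e_{156} - \frac{26}{45} e_{236} - \frac{8}{15} e_{246} + \frac{5}{4} e_{256} + \frac{134}{225} e_{346} - \frac{17}{5} e_{356} - \frac{37}{20} e_{456}
Summing the partial products and collecting blades:
Answer: -\frac{3473}{300} e_{1} - \frac{140}{3} e_{2} + \frac{997}{150} e_{3} + \frac{8287}{150} e_{4} + \frac{2753}{30} e_{5} - \frac{2551}{30} e_{6} - \frac{1073}{225} e_{123} + \frac{32}{15} e_{124} - \frac{121}{120} e_{125} - \frac{391}{12} e_{126} - \frac{2129}{225} e_{134} - \frac{236}{75} e_{135} + \frac{272}{25} e_{136} + \frac{409}{120} e_{145} + \frac{3587}{60} e_{146} + \frac{119}{5} e_{156} - \frac{354}{25} e_{234} + \frac{4417}{180} e_{235} - \frac{889}{90} e_{236} - \frac{479}{60} e_{245} + \frac{607}{6} e_{246} - \frac{679}{4} e_{256} + \frac{52229}{900} e_{345} - \frac{23357}{450} e_{346} + \frac{742}{15} e_{356} + \frac{7707}{20} e_{456}


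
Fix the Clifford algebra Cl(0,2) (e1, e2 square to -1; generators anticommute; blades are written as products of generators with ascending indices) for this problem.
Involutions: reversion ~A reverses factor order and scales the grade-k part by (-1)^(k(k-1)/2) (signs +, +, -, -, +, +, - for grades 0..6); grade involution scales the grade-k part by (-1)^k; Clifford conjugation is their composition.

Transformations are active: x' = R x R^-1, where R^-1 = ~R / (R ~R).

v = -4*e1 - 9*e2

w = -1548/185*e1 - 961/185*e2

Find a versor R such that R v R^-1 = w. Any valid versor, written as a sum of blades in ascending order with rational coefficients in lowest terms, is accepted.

Sketch: the shared square -97 makes R = v + w = -2288/185*e1 - 2626/185*e2 the natural versor; its sandwich fixes that direction, negates (v - w)/2, and sends v to w.
Answer: -2288/185*e1 - 2626/185*e2


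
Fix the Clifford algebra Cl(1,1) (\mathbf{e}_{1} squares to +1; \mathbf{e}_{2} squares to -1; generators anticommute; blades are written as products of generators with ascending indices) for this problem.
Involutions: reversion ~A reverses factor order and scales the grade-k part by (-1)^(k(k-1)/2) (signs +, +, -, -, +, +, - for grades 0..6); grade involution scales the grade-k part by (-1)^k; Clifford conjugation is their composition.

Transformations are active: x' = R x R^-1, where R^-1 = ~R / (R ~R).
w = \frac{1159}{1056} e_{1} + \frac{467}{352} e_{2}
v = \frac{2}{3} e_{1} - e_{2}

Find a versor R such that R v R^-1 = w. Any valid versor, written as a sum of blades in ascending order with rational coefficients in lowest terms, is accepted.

Construction: equal norms (both -\frac{5}{9}) license R = v + w = \frac{621}{352} e_{1} + \frac{115}{352} e_{2} — nothing changes along that direction, while (v - w)/2 changes sign, so v maps onto w.
Answer: \frac{621}{352} e_{1} + \frac{115}{352} e_{2}


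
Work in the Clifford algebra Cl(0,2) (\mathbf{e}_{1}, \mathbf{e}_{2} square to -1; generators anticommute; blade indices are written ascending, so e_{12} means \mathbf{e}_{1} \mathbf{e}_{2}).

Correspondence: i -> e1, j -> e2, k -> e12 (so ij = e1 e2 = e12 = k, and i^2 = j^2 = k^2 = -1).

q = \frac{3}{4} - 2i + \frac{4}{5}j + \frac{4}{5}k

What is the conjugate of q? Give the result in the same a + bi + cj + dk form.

In blades: q = \frac{3}{4} - 2 e_{1} + \frac{4}{5} e_{2} + \frac{4}{5} e_{12}.
Conjugation here is Clifford conjugation: the scalar is fixed and the grade-1 and grade-2 blades all flip sign, giving \frac{3}{4} + 2 e_{1} - \frac{4}{5} e_{2} - \frac{4}{5} e_{12}; translating back:
Answer: \frac{3}{4} + 2i - \frac{4}{5}j - \frac{4}{5}k


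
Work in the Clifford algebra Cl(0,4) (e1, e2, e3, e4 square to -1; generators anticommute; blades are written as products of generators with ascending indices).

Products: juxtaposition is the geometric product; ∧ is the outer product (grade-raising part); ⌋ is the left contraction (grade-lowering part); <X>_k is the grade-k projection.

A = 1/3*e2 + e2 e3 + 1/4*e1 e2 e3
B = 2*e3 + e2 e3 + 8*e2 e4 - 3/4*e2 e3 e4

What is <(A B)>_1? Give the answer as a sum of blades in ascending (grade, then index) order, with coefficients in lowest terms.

step 1: -1 - 1/4*e1 - 2*e2 - 1/3*e3 - 23/12*e4 - 1/2*e1 e2 + 3/16*e1 e4 + 2/3*e2 e3 + 33/4*e3 e4 + 2*e1 e3 e4
step 2: -1/4*e1 - 2*e2 - 1/3*e3 - 23/12*e4
Answer: -1/4*e1 - 2*e2 - 1/3*e3 - 23/12*e4


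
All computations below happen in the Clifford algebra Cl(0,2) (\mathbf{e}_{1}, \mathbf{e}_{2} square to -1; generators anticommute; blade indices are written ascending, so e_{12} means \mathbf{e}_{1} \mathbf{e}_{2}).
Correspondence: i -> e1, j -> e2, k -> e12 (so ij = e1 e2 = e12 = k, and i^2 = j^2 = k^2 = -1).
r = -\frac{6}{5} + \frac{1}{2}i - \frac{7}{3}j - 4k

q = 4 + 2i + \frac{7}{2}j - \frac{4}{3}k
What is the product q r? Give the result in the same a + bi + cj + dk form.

In blades: q = 4 + 2 e_{1} + \frac{7}{2} e_{2} - \frac{4}{3} e_{12}, r = -\frac{6}{5} + \frac{1}{2} e_{1} - \frac{7}{3} e_{2} - 4 e_{12}.
Distribute q over r term by term (generator squares from the signature, products reordered to ascending indices): (4)*r = -\frac{24}{5} + 2 e_{1} - \frac{28}{3} e_{2} - 16 e_{12}; (2 e_{1})*r = -1 - \frac{12}{5} e_{1} + 8 e_{2} - \frac{14}{3} e_{12}; (\frac{7}{2} e_{2})*r = \frac{49}{6} - 14 e_{1} - \frac{21}{5} e_{2} - \frac{7}{4} e_{12}; (-\frac{4}{3} e_{12})*r = -\frac{16}{3} - \frac{28}{9} e_{1} - \frac{2}{3} e_{2} + \frac{8}{5} e_{12}.
Sum: -\frac{89}{30} - \frac{788}{45} e_{1} - \frac{31}{5} e_{2} - \frac{1249}{60} e_{12}; translating back through the correspondence:
Answer: -\frac{89}{30} - \frac{788}{45}i - \frac{31}{5}j - \frac{1249}{60}k


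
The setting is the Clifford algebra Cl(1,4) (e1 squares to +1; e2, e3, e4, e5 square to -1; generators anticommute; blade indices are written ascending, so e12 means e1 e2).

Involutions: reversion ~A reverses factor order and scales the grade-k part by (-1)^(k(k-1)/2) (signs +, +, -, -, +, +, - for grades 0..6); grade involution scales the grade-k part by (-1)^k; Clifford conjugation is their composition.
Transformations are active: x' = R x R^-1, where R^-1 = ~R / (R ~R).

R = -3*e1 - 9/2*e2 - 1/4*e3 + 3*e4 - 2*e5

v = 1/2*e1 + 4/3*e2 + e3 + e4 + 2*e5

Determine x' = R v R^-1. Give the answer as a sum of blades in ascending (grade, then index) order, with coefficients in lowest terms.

~R = -3*e1 - 9/2*e2 - 1/4*e3 + 3*e4 - 2*e5, and R ~R = -389/16, so R^-1 = ~R / (-389/16).
R v = 23/4 - 7/4*e12 - 23/8*e13 - 9/2*e14 - 5*e15 - 25/6*e23 - 17/2*e24 - 19/3*e25 - 13/4*e34 + 3/2*e35 + 8*e45
Answer: 715/778*e1 + 928/1167*e2 - 343/389*e3 - 941/389*e4 - 410/389*e5


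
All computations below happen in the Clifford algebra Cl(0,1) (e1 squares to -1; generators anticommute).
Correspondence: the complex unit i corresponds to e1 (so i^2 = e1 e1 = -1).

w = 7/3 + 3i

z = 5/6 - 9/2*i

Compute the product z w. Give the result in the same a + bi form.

In blades: z = 5/6 - 9/2*e1, w = 7/3 + 3*e1.
Distribute z over w term by term (generator squares from the signature, products reordered to ascending indices): (5/6)*w = 35/18 + 5/2*e1; (-9/2*e1)*w = 27/2 - 21/2*e1.
Sum: 139/9 - 8*e1; translating back through the correspondence:
Answer: 139/9 - 8i


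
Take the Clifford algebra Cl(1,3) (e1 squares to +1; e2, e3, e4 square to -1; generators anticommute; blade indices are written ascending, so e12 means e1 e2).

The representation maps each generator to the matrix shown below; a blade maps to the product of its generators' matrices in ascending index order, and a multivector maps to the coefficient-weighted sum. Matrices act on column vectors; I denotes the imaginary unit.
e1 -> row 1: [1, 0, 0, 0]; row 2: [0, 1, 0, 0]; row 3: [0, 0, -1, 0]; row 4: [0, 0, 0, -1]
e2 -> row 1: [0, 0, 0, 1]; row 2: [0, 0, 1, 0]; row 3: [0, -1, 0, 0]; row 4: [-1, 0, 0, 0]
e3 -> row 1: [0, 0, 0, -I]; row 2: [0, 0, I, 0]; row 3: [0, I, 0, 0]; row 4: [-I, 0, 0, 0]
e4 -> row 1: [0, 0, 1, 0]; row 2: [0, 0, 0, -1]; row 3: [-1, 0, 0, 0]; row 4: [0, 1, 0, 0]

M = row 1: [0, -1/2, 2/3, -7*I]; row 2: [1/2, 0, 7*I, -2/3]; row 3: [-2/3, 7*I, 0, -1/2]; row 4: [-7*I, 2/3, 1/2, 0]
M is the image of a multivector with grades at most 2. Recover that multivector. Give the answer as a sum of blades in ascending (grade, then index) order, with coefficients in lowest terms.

Method: the blade images are trace-orthogonal — tr(rho(e_A) rho(e_B)^-1) = 4 if A = B and 0 otherwise — and rho(e_A)^-1 = (e_A)^2 * rho(e_A) with (e_A)^2 = +1 or -1, so the coefficient of e_A in the preimage is (e_A)^2 * tr(M rho(e_A))/4.
Nonzero projections over blades of grade <= 2: e3: (e3)^2 = -1, tr(M rho(e3)) = -28, coefficient 7; e4: (e4)^2 = -1, tr(M rho(e4)) = -8/3, coefficient 2/3; e24: (e24)^2 = -1, tr(M rho(e24)) = 2, coefficient -1/2. Every other blade of grade <= 2 projects to 0.
Answer: 7*e3 + 2/3*e4 - 1/2*e24


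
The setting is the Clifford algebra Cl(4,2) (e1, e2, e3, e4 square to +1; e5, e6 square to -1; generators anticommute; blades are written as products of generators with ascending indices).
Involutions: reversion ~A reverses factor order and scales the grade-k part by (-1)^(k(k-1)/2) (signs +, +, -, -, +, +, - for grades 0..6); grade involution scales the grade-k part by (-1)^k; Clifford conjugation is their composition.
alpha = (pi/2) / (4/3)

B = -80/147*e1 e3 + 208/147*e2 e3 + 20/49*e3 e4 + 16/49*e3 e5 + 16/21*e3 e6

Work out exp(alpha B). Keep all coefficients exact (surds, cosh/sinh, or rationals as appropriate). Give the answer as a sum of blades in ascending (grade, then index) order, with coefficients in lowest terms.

B^2 term by term: the squares give (-80/147)^2*(e1 e3)^2 + (208/147)^2*(e2 e3)^2 + (20/49)^2*(e3 e4)^2 + (16/49)^2*(e3 e5)^2 + (16/21)^2*(e3 e6)^2 = 6400/21609*(-1) + 43264/21609*(-1) + 400/2401*(-1) + 256/2401*(+1) + 256/441*(+1) = -16/9 (each basis 2-blade squares to minus the product of its generators' squares); cross terms between blades sharing an index anticommute and cancel. So B^2 = -16/9.
B^2 = -16/9 — since the square is negative, the closed form is circular: l = 4/3, alpha*l = pi/2, so exp(alpha B) = cos(pi/2) + (sin(pi/2)/(4/3))*B = 0 + (3/4)*B.
Answer: -20/49*e1 e3 + 52/49*e2 e3 + 15/49*e3 e4 + 12/49*e3 e5 + 4/7*e3 e6


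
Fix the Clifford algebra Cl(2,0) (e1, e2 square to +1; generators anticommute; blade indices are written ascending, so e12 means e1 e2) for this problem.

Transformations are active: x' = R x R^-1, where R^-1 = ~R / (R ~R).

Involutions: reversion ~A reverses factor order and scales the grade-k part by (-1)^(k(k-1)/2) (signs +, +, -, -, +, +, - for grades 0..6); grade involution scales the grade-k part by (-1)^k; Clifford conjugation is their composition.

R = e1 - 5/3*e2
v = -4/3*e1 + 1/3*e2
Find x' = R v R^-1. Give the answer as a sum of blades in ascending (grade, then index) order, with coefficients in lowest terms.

~R = e1 - 5/3*e2, and R ~R = 34/9, so R^-1 = ~R / (34/9).
R v = -17/9 - 17/9*e12
Answer: 1/3*e1 + 4/3*e2


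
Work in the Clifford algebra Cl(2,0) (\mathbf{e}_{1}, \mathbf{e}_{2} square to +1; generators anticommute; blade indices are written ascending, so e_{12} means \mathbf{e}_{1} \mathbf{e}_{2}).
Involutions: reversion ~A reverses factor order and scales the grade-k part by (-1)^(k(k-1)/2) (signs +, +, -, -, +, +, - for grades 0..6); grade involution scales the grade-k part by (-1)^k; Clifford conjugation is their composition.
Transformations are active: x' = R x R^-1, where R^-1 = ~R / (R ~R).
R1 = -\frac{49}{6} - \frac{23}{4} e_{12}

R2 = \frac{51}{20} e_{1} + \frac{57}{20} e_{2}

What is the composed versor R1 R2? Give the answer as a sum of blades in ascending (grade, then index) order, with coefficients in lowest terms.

Distribute over the terms of R1 (each basis-blade product reordered to ascending indices, repeated generators contracted through their squares):
(-\frac{49}{6}) R2 = -\frac{833}{40} e_{1} - \frac{931}{40} e_{2}
(-\frac{23}{4} e_{12}) R2 = -\frac{1311}{80} e_{1} + \frac{1173}{80} e_{2}
Summing the partial products and collecting blades:
Answer: -\frac{2977}{80} e_{1} - \frac{689}{80} e_{2}


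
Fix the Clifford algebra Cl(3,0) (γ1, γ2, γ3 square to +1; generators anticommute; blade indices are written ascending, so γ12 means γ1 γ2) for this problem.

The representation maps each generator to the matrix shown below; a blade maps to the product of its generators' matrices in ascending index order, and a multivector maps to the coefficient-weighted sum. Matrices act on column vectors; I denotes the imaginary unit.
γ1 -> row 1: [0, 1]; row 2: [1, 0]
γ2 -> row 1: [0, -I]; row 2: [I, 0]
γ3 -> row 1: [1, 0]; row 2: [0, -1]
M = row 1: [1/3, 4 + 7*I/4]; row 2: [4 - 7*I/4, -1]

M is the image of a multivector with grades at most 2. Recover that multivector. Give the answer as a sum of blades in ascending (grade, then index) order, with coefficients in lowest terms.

Method: 1, rho(γ1), rho(γ2), rho(γ3) form a trace-orthogonal basis of the 2x2 complex matrices (tr(X Y) = 2 if X = Y, else 0), so M = m0*1 + m1*rho(γ1) + m2*rho(γ2) + m3*rho(γ3) with m0 = tr(M)/2 = -1/3, m1 = tr(M rho(γ1))/2 = 4, m2 = tr(M rho(γ2))/2 = -7/4, m3 = tr(M rho(γ3))/2 = 2/3.
Multiplying table entries, the bivector images are rho(γ12) = I*rho(γ3), rho(γ13) = -I*rho(γ2), rho(γ23) = I*rho(γ1); with real blade coefficients the real parts of m0..m3 are the coefficients of 1, γ1, γ2, γ3 and the imaginary parts give the bivectors (γ23: Im m1, γ13: -Im m2, γ12: Im m3).
Answer: -1/3 + 4*γ1 - 7/4*γ2 + 2/3*γ3


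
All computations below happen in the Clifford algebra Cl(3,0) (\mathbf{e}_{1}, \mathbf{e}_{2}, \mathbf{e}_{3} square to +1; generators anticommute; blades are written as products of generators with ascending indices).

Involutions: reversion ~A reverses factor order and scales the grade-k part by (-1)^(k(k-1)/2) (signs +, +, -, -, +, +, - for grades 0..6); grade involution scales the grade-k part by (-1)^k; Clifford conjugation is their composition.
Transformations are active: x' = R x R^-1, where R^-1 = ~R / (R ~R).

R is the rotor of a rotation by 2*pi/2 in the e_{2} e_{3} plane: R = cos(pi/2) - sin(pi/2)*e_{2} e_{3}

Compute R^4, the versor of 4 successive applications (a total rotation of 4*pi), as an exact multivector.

Because a rotor carries half the rotation angle, composing 4 copies of this e_{2} e_{3}-plane rotor multiplies the phase: 4*(pi/2) = 2 \pi, hence R^4 = cos(2 \pi) - sin(2 \pi)*e_{2} e_{3}.
cos(2 \pi) = 1 and sin(2 \pi) = 0, so R^4 = 1. The total rotation 4*pi is 2 full turns, so every vector returns to itself, yet the rotor is +1, back on the identity sheet (an even number of 2*pi turns).
Answer: 1


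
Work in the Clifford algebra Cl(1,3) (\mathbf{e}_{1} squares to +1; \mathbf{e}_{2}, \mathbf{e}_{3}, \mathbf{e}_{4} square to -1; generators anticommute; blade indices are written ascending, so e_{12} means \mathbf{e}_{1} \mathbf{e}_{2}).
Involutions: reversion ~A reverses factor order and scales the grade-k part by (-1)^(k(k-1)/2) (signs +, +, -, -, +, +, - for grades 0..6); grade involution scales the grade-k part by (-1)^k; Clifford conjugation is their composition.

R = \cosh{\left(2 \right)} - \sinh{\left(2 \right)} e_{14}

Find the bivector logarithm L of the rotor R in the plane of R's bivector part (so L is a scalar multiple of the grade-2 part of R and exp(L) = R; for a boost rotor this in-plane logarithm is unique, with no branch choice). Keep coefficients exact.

The scalar part of R is \cosh{\left(2 \right)}, which fixes the rapidity magnitude through cosh (cosh is even, so it cannot fix the sign — the bivector part carries that); dividing the bivector part by sinh of the rapidity gives the plane, and L = rapidity * plane, where the joint sign ambiguity of (rapidity, plane) cancels in the product.
Concretely: cosh(rapidity) = \cosh{\left(2 \right)} gives rapidity = ±2, and since rapidity/sinh(rapidity) is even the sign is immaterial: L = (rapidity/sinh(rapidity)) * <R>_2 = (\frac{2}{\sinh{\left(2 \right)}}) * <R>_2.
Answer: -2 e_{14}


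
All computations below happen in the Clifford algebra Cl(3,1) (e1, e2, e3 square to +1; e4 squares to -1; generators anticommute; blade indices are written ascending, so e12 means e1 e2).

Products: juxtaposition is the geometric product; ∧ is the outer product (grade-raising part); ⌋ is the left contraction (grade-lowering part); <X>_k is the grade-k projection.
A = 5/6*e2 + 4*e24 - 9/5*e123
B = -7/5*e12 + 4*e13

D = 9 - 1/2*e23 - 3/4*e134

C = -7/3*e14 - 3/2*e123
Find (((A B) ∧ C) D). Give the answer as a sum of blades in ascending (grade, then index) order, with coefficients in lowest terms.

step 1: 7/6*e1 - 36/5*e2 - 63/25*e3 + 28/5*e14 - 10/3*e123 - 16*e1234
step 2: -84/5*e124 - 147/25*e134
step 3: 441/100 + 63/5*e23 - 7707/50*e124 - 1113/25*e134
Answer: 441/100 + 63/5*e23 - 7707/50*e124 - 1113/25*e134


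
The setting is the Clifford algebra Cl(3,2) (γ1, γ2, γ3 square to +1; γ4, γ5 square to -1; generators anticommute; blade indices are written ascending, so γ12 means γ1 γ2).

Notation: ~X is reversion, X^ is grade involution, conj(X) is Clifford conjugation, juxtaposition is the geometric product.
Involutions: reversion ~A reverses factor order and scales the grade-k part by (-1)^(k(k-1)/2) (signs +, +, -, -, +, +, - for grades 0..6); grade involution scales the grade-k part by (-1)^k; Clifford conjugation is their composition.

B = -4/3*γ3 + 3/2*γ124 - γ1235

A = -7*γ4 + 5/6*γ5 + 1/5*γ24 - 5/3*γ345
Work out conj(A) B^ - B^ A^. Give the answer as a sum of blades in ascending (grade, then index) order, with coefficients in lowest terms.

first term: 3/10*γ1 + 21/2*γ12 - 28/3*γ34 + 10/9*γ35 - 20/9*γ45 + 5/6*γ123 - 5/3*γ124 + 4/15*γ234 + 5/2*γ1235 - 5/4*γ1245 + 1/5*γ1345 + 7*γ12345
second term: -3/10*γ1 + 21/2*γ12 + 28/3*γ34 - 10/9*γ35 + 20/9*γ45 - 5/6*γ123 + 5/3*γ124 - 4/15*γ234 - 5/2*γ1235 + 5/4*γ1245 + 1/5*γ1345 + 7*γ12345
Answer: 3/5*γ1 - 56/3*γ34 + 20/9*γ35 - 40/9*γ45 + 5/3*γ123 - 10/3*γ124 + 8/15*γ234 + 5*γ1235 - 5/2*γ1245


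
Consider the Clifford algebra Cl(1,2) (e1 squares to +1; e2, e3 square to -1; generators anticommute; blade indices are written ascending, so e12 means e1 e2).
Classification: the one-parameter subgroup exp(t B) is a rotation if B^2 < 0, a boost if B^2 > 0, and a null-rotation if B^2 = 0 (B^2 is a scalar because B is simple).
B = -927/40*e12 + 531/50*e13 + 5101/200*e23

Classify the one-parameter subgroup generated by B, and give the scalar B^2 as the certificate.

B^2 term by term: the squares give (-927/40)^2*(e12)^2 + (531/50)^2*(e13)^2 + (5101/200)^2*(e23)^2 = 859329/1600*(+1) + 281961/2500*(+1) + 26020201/40000*(-1) = -16/25 (each basis 2-blade squares to minus the product of its generators' squares); cross terms between blades sharing an index anticommute and cancel. So B^2 = -16/25.
Answer: rotation, certificate B^2 = -16/25. The invariant at work: B^2 = -16/25 is unchanged by conjugation, hence its sign classifies the subgroup whatever basis B is written in.


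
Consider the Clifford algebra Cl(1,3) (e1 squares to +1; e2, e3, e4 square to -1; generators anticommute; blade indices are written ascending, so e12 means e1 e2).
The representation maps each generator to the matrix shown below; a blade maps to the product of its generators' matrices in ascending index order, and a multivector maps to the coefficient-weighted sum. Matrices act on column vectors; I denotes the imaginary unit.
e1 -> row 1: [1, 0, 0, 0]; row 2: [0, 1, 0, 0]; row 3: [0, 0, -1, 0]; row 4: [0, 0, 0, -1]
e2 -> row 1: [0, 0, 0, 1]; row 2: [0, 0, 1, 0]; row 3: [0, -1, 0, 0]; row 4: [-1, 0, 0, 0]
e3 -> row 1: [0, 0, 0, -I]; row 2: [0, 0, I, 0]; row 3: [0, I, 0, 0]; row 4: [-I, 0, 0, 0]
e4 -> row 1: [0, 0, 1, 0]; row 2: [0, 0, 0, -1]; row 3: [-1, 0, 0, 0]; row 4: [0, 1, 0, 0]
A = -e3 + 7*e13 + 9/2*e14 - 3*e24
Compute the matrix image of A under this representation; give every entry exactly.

Bivector images (products of the table entries): rho(e13) = rho(e1)rho(e3) = row 1: [0, 0, 0, -I]; row 2: [0, 0, I, 0]; row 3: [0, -I, 0, 0]; row 4: [I, 0, 0, 0]; rho(e14) = rho(e1)rho(e4) = row 1: [0, 0, 1, 0]; row 2: [0, 0, 0, -1]; row 3: [1, 0, 0, 0]; row 4: [0, -1, 0, 0]; rho(e24) = rho(e2)rho(e4) = row 1: [0, 1, 0, 0]; row 2: [-1, 0, 0, 0]; row 3: [0, 0, 0, 1]; row 4: [0, 0, -1, 0].
M = (-1)*rho(e3) + (7)*rho(e13) + (9/2)*rho(e14) + (-3)*rho(e24), summed entrywise:
Answer: row 1: [0, -3, 9/2, -6*I]; row 2: [3, 0, 6*I, -9/2]; row 3: [9/2, -8*I, 0, -3]; row 4: [8*I, -9/2, 3, 0]


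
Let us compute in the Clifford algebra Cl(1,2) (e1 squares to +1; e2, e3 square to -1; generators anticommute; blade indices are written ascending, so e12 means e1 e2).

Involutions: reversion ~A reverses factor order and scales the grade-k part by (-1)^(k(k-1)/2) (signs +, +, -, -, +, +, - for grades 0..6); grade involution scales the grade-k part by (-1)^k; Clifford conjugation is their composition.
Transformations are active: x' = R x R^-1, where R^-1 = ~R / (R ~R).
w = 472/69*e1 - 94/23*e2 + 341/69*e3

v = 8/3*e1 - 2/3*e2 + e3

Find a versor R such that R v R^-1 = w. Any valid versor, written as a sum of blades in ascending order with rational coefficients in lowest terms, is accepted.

Reasoning: v^2 = w^2 = 17/3 since conjugation preserves the quadratic form; R = v + w = 656/69*e1 - 328/69*e2 + 410/69*e3 is then valid when invertible, keeping its own part and reversing (v - w)/2.
Answer: 656/69*e1 - 328/69*e2 + 410/69*e3


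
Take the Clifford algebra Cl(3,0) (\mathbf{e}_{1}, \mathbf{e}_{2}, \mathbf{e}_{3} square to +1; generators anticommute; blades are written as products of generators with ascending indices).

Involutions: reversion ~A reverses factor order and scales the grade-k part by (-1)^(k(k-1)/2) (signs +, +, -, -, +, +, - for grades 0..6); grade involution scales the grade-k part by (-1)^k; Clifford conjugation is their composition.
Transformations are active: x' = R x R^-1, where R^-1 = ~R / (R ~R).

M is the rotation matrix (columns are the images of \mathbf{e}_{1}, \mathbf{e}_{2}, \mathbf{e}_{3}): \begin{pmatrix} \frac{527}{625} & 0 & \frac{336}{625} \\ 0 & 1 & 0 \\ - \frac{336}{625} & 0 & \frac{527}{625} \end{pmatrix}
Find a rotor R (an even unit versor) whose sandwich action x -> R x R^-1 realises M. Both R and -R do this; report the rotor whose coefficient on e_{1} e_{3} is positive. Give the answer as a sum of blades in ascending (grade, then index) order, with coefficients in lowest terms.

Method: write R = a + b12*e_{1} e_{2} + b13*e_{1} e_{3} + b23*e_{2} e_{3} with a^2 + b12^2 + b13^2 + b23^2 = 1 (so R^-1 = ~R). Expanding the columns R e_j ~R gives tr M = 4a^2 - 1 and, from the antisymmetric part, M21 - M12 = -4a*b12, M13 - M31 = 4a*b13, M32 - M23 = -4a*b23.
Here tr M = \frac{1679}{625}, so a^2 = (1 + tr M)/4 = \frac{576}{625} and a = ±\frac{24}{25}. Taking a = \frac{24}{25}: M21 - M12 = 0, M13 - M31 = \frac{672}{625}, M32 - M23 = 0, giving b12 = 0, b13 = \frac{7}{25}, b23 = 0, i.e. R = \frac{24}{25} + \frac{7}{25} e_{1} e_{3}.
Its e_{1} e_{3} coefficient is already positive.
Answer: \frac{24}{25} + \frac{7}{25} e_{1} e_{3}. Note: both R and -R realise this M (trace \frac{1679}{625}); the covering map identifies them, and the e_{1} e_{3}-coefficient sign is the tie-breaker.


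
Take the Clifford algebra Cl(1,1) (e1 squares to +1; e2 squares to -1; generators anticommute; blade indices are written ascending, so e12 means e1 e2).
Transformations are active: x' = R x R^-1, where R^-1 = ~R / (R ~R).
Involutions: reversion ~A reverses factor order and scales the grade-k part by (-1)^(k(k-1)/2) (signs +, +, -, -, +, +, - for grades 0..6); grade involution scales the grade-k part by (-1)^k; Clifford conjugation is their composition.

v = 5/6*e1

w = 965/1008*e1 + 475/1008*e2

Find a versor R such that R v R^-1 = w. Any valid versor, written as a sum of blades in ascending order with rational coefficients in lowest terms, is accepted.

Take R = v + w = 1805/1008*e1 + 475/1008*e2. Because q(v) = q(w) = 25/36, conjugation by R sends v exactly to w.
Answer: 1805/1008*e1 + 475/1008*e2


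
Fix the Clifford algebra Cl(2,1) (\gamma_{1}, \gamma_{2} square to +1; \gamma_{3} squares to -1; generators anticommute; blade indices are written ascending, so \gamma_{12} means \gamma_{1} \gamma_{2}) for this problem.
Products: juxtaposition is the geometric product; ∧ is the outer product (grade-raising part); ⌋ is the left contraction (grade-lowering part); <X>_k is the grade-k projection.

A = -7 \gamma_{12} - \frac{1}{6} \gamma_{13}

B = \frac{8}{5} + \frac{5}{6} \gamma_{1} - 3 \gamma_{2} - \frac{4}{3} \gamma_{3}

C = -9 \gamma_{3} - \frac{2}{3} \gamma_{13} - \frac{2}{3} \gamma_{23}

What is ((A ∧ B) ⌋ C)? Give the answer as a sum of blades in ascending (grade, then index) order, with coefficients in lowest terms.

step 1: -\frac{56}{5} \gamma_{12} - \frac{4}{15} \gamma_{13} + \frac{53}{6} \gamma_{123}
step 2: \frac{8}{45}
Answer: \frac{8}{45}


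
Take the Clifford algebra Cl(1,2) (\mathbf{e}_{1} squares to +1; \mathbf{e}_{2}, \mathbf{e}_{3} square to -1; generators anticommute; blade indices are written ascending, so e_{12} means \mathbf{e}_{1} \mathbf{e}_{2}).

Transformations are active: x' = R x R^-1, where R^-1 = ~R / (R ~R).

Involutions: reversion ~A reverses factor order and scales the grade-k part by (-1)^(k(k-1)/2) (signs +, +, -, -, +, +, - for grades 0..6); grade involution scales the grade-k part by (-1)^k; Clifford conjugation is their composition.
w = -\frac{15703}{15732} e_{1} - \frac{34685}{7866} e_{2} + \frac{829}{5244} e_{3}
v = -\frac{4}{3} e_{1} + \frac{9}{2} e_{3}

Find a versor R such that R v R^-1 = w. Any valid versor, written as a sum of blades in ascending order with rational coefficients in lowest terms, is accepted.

Take R = v + w = -\frac{36679}{15732} e_{1} - \frac{34685}{7866} e_{2} + \frac{24427}{5244} e_{3}. Because q(v) = q(w) = -\frac{665}{36}, conjugation by R sends v exactly to w.
Answer: -\frac{36679}{15732} e_{1} - \frac{34685}{7866} e_{2} + \frac{24427}{5244} e_{3}


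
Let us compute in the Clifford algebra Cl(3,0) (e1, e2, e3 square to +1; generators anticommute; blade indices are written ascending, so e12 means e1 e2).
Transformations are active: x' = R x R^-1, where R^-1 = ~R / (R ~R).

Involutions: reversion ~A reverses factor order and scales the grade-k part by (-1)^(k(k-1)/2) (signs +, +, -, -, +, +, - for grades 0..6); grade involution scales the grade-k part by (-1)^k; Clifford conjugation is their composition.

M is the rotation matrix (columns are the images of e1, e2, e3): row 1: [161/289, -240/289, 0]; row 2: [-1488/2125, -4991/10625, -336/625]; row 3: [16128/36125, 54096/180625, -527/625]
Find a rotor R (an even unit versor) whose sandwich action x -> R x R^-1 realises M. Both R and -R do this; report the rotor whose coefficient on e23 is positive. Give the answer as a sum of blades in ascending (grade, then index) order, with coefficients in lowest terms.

Method: write R = a + b12*e12 + b13*e13 + b23*e23 with a^2 + b12^2 + b13^2 + b23^2 = 1 (so R^-1 = ~R). Expanding the columns R e_j ~R gives tr M = 4a^2 - 1 and, from the antisymmetric part, M21 - M12 = -4a*b12, M13 - M31 = 4a*b13, M32 - M23 = -4a*b23.
Here tr M = -5461/7225, so a^2 = (1 + tr M)/4 = 441/7225 and a = ±21/85. Taking a = 21/85: M21 - M12 = 4704/36125, M13 - M31 = -16128/36125, M32 - M23 = 6048/7225, giving b12 = -56/425, b13 = -192/425, b23 = -72/85, i.e. R = 21/85 - 56/425*e12 - 192/425*e13 - 72/85*e23.
Its e23 coefficient is negative, so report the other preimage -R.
Answer: -21/85 + 56/425*e12 + 192/425*e13 + 72/85*e23. Note: both R and -R realise this M (trace -5461/7225); the covering map identifies them, and the e23-coefficient sign is the tie-breaker.


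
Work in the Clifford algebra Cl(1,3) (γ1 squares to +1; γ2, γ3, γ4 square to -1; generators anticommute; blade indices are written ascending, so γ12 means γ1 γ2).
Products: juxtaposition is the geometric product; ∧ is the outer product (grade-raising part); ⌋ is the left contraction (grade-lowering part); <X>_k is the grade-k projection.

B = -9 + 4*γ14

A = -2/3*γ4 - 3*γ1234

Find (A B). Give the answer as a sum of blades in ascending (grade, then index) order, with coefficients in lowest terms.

step 1: -8/3*γ1 + 6*γ4 - 12*γ23 + 27*γ1234
Answer: -8/3*γ1 + 6*γ4 - 12*γ23 + 27*γ1234


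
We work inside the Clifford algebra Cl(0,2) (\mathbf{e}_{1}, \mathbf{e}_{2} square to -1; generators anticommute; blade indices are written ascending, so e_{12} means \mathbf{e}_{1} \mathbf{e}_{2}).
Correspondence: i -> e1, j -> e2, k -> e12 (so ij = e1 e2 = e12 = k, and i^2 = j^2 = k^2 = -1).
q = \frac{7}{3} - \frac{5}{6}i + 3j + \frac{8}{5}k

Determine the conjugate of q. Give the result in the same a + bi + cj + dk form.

In blades: q = \frac{7}{3} - \frac{5}{6} e_{1} + 3 e_{2} + \frac{8}{5} e_{12}.
Conjugation here is Clifford conjugation: the scalar is fixed and the grade-1 and grade-2 blades all flip sign, giving \frac{7}{3} + \frac{5}{6} e_{1} - 3 e_{2} - \frac{8}{5} e_{12}; translating back:
Answer: \frac{7}{3} + \frac{5}{6}i - 3j - \frac{8}{5}k


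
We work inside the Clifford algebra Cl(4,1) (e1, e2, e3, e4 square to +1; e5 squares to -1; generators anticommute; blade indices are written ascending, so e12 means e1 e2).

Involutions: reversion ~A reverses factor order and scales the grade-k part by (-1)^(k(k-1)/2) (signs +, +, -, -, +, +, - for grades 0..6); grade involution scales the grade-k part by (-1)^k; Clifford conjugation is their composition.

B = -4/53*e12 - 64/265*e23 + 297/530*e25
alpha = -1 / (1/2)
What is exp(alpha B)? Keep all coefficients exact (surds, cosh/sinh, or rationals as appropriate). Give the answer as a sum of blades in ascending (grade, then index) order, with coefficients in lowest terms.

B^2 term by term: the squares give (-4/53)^2*(e12)^2 + (-64/265)^2*(e23)^2 + (297/530)^2*(e25)^2 = 16/2809*(-1) + 4096/70225*(-1) + 88209/280900*(+1) = 1/4 (each basis 2-blade squares to minus the product of its generators' squares); cross terms between blades sharing an index anticommute and cancel. So B^2 = 1/4.
B^2 = 1/4 — the series telescopes hyperbolically here: l = 1/2, alpha*l = -1, so exp(alpha B) = cosh(-1) + (sinh(-1)/(1/2))*B = cosh(1) + (-2*sinh(1))*B.
Answer: cosh(1) + 8*sinh(1)/53*e12 + 128*sinh(1)/265*e23 - 297*sinh(1)/265*e25


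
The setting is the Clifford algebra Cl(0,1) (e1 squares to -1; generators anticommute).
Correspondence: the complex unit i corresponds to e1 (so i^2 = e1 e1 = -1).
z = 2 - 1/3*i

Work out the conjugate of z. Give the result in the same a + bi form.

In blades: z = 2 - 1/3*e1.
Conjugation here is Clifford conjugation: the scalar is fixed and the grade-1 and grade-2 blades all flip sign, giving 2 + 1/3*e1; translating back:
Answer: 2 + 1/3*i
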